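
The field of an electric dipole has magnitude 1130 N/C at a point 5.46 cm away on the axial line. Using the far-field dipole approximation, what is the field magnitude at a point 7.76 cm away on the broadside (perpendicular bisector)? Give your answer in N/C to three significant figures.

Dipole fields scale as 1/r³ in the far field.
The axial field is twice the equatorial field at the same r, so the geometry factor is 1/2.
E₂ = E₁ · (1/2) · (r₁/r₂)³ = 1130 · 0.5 · (5.46/7.76)³.
(r₁/r₂)³ = (0.7036)³ = 0.3483.
E₂ ≈ 196.8 N/C.

E ≈ 197 N/C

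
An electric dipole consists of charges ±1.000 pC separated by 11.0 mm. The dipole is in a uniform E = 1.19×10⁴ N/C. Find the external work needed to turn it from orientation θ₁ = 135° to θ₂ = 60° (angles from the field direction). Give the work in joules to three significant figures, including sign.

W ≈ -1.58×10⁻¹⁰ J

Dipole moment p = qd = (1.00×10⁻¹² C)(0.0110 m) = 1.10×10⁻¹⁴ C·m.
W_ext = ΔU = U(θ₂) − U(θ₁) = −pE cosθ₂ − (−pE cosθ₁) = pE(cosθ₁ − cosθ₂).
W = (1.10×10⁻¹⁴)(1.19×10⁴)·(cos135° − cos60°) = (1.309×10⁻¹⁰)·(-1.2071) = -1.580×10⁻¹⁰ J.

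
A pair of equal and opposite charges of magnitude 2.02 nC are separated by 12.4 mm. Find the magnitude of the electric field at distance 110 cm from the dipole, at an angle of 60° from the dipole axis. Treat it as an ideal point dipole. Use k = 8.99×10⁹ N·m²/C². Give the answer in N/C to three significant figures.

E ≈ 0.224 N/C

Dipole moment p = qd = (2.02×10⁻⁹ C)(0.0124 m) = 2.505×10⁻¹¹ C·m.
At angle θ the dipole field magnitude is E = (kp/r³)·√(1 + 3cos²θ).
kp/r³ = (8.99×10⁹)(2.505×10⁻¹¹) / (1.10)³ = 0.1692 N/C.
√(1 + 3cos²60°) = √(1 + 3·0.2500) = √1.7500 ≈ 1.3229.
E ≈ 0.1692 × 1.323 = 0.2238 N/C.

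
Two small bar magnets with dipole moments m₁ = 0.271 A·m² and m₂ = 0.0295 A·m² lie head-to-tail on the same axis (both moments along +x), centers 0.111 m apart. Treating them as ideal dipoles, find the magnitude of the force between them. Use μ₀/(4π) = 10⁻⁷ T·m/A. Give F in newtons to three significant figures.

F ≈ 3.16×10⁻⁵ N

On-axis B of dipole 1: B = (μ₀/4π)·2m₁/r³. Force on dipole 2: F = m₂·dB/dr.
dB/dr = −(μ₀/4π)·6m₁/r⁴, so |F| = (μ₀/4π)·6m₁m₂/r⁴.
F = 6(10⁻⁷)(0.271)(0.0295)/(0.111)⁴ = 3.160×10⁻⁵ N.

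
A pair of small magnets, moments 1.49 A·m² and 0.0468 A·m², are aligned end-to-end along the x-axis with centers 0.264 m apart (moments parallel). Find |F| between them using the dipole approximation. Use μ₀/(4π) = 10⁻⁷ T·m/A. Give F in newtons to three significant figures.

F ≈ 8.61×10⁻⁶ N

On-axis B of dipole 1: B = (μ₀/4π)·2m₁/r³. Force on dipole 2: F = m₂·dB/dr.
dB/dr = −(μ₀/4π)·6m₁/r⁴, so |F| = (μ₀/4π)·6m₁m₂/r⁴.
F = 6(10⁻⁷)(1.49)(0.0468)/(0.264)⁴ = 8.613×10⁻⁶ N.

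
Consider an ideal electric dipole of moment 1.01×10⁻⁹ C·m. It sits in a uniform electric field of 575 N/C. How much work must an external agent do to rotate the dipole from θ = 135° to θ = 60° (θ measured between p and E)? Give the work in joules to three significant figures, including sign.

W ≈ -7.01×10⁻⁷ J

W_ext = ΔU = U(θ₂) − U(θ₁) = −pE cosθ₂ − (−pE cosθ₁) = pE(cosθ₁ − cosθ₂).
W = (1.01×10⁻⁹)(575)·(cos135° − cos60°) = (5.808×10⁻⁷)·(-1.2071) = -7.010×10⁻⁷ J.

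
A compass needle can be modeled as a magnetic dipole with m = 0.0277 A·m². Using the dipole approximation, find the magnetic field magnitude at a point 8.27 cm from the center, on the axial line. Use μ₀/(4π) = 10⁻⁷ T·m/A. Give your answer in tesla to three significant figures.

B ≈ 9.79×10⁻⁶ T

On axis B = (μ₀/4π)·2m/r³.
B = 2·(10⁻⁷)·(0.0277) / (0.0827)³ = 9.795×10⁻⁶ T.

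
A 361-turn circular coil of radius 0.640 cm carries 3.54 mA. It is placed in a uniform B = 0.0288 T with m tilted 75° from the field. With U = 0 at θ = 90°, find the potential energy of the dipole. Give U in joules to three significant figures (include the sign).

m = NIA = NIπa² = 361·(0.00354)·π·(0.00640)² = 1.644×10⁻⁴ A·m².
U = −m·B = −mB cosθ.
U = −(1.644×10⁻⁴)(0.0288)·cos75° = -1.225×10⁻⁶ J.

U ≈ -1.23×10⁻⁶ J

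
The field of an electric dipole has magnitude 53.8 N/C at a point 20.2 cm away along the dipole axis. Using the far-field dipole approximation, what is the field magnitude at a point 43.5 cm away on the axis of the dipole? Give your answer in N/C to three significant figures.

E ≈ 5.39 N/C

Dipole fields scale as 1/r³ in the far field; the geometry is the same at both points.
E₂ = E₁ · (r₁/r₂)³ = 53.8 · (20.2/43.5)³.
(r₁/r₂)³ = (0.4644)³ = 0.1001.
E₂ ≈ 5.387 N/C.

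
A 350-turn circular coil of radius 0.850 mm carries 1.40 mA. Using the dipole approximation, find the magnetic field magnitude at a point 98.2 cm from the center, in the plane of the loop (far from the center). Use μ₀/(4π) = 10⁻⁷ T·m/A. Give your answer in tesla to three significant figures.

m = NIA = NIπa² = 350·(0.00140)·π·(8.50×10⁻⁴)² = 1.112×10⁻⁶ A·m².
In the equatorial plane B = (μ₀/4π)·m/r³ (half the axial value).
B = (10⁻⁷)·(1.112×10⁻⁶) / (0.982)³ = 1.174×10⁻¹³ T.

B ≈ 1.17×10⁻¹³ T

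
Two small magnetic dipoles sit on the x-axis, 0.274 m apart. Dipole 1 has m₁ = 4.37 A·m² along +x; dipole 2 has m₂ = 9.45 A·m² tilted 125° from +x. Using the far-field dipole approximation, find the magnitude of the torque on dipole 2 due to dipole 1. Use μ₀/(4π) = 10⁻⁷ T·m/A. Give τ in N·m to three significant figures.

τ ≈ 3.29×10⁻⁴ N·m

Dipole B is on the axis of dipole A, so B₁ there is axial: B₁ = (μ₀/4π)·2m₁/r³ along +x.
B₁ = 2(10⁻⁷)(4.37)/(0.274)³ = 4.249×10⁻⁵ T.
τ = m₂ B₁ sinθ.
τ = (9.45)(4.249×10⁻⁵)·sin125° = 3.289×10⁻⁴ N·m.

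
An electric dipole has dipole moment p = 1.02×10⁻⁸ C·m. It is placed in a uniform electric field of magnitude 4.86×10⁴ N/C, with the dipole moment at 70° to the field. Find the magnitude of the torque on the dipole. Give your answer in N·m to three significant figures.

Torque on an electric dipole: τ = pE sinθ.
τ = (1.02×10⁻⁸)(4.86×10⁴)·sin70° = 4.658×10⁻⁴ N·m.

τ ≈ 4.66×10⁻⁴ N·m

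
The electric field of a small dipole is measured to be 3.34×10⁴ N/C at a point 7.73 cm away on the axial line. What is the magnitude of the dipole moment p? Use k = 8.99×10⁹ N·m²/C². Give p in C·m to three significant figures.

On axis E = 2kp/r³, so p = Er³/(2k).
p = (3.34×10⁴)·(0.0773)³ / (2·8.99×10⁹) = 8.580×10⁻¹⁰ C·m.

p ≈ 8.58×10⁻¹⁰ C·m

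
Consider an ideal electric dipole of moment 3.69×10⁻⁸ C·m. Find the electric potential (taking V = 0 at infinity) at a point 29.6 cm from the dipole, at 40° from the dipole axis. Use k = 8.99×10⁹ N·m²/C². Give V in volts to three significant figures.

The dipole potential is V = kp cosθ / r².
V = (8.99×10⁹)(3.69×10⁻⁸)·cos40° / (0.296)² = 2900 V.

V ≈ 2900 V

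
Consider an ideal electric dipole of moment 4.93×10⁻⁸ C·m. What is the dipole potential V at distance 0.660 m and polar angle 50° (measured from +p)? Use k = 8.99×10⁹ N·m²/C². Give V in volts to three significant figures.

The dipole potential is V = kp cosθ / r².
V = (8.99×10⁹)(4.93×10⁻⁸)·cos50° / (0.660)² = 654.0 V.

V ≈ 654 V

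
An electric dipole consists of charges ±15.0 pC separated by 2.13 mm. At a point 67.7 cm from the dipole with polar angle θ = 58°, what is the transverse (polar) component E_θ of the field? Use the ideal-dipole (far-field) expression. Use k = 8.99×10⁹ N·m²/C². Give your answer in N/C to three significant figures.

E_θ ≈ 7.85×10⁻⁴ N/C

Dipole moment p = qd = (1.50×10⁻¹¹ C)(0.00213 m) = 3.195×10⁻¹⁴ C·m.
For a dipole, E_θ = (kp sinθ)/r³.
kp/r³ = (8.99×10⁹)(3.195×10⁻¹⁴)/(0.677)³ = 9.257×10⁻⁴ N/C.
E_θ = 9.257×10⁻⁴·sin58° = 7.850×10⁻⁴ N/C.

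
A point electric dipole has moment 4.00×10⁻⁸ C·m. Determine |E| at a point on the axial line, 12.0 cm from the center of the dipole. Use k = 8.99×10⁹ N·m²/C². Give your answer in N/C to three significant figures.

On the dipole axis E = 2kp/r³.
E = 2·(8.99×10⁹)(4.00×10⁻⁸) / (0.120)³ = 4.162×10⁵ N/C.

E ≈ 4.16×10⁵ N/C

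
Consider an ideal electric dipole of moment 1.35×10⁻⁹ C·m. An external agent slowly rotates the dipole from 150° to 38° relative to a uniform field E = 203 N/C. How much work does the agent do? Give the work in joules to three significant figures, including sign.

W_ext = ΔU = U(θ₂) − U(θ₁) = −pE cosθ₂ − (−pE cosθ₁) = pE(cosθ₁ − cosθ₂).
W = (1.35×10⁻⁹)(203)·(cos150° − cos38°) = (2.740×10⁻⁷)·(-1.6540) = -4.533×10⁻⁷ J.

W ≈ -4.53×10⁻⁷ J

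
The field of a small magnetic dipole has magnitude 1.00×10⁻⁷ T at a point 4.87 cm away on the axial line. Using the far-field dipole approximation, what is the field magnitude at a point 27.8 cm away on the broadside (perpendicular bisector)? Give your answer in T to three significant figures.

B ≈ 2.69×10⁻¹⁰ T

Dipole fields scale as 1/r³ in the far field.
The axial field is twice the equatorial field at the same r, so the geometry factor is 1/2.
B₂ = B₁ · (1/2) · (r₁/r₂)³ = 1.00×10⁻⁷ · 0.5 · (4.87/27.8)³.
(r₁/r₂)³ = (0.1752)³ = 0.005376.
B₂ ≈ 2.688×10⁻¹⁰ T.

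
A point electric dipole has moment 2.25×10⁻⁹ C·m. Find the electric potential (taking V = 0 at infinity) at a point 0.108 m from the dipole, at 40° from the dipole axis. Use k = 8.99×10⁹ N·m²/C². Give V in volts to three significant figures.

The dipole potential is V = kp cosθ / r².
V = (8.99×10⁹)(2.25×10⁻⁹)·cos40° / (0.108)² = 1328 V.

V ≈ 1330 V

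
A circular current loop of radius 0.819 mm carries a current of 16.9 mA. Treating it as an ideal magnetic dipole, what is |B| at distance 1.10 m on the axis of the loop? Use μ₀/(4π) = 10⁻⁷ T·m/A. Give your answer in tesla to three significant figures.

B ≈ 5.35×10⁻¹⁵ T

Magnetic moment m = IA = Iπa² = (0.0169)·π·(8.19×10⁻⁴)² = 3.561×10⁻⁸ A·m².
On axis B = (μ₀/4π)·2m/r³.
B = 2·(10⁻⁷)·(3.561×10⁻⁸) / (1.10)³ = 5.351×10⁻¹⁵ T.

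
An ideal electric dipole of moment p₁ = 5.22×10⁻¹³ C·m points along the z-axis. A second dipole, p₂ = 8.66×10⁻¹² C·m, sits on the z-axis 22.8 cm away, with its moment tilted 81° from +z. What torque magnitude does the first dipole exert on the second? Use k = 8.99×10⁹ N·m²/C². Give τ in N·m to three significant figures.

The second dipole sits on the axis of the first, so the field there is axial: E₁ = 2kp₁/r³ along +z.
E₁ = 2(8.99×10⁹)(5.22×10⁻¹³)/(0.228)³ = 0.7919 N/C.
Torque on the second dipole: τ = p₂ E₁ sinθ.
τ = (8.66×10⁻¹²)(0.7919)·sin81° = 6.773×10⁻¹² N·m.

τ ≈ 6.77×10⁻¹² N·m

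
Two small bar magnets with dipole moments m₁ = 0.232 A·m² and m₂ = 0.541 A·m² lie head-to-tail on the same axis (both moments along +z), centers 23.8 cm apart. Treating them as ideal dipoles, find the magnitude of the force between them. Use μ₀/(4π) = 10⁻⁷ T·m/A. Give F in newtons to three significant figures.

On-axis B of dipole 1: B = (μ₀/4π)·2m₁/r³. Force on dipole 2: F = m₂·dB/dr.
dB/dr = −(μ₀/4π)·6m₁/r⁴, so |F| = (μ₀/4π)·6m₁m₂/r⁴.
F = 6(10⁻⁷)(0.232)(0.541)/(0.238)⁴ = 2.347×10⁻⁵ N.

F ≈ 2.35×10⁻⁵ N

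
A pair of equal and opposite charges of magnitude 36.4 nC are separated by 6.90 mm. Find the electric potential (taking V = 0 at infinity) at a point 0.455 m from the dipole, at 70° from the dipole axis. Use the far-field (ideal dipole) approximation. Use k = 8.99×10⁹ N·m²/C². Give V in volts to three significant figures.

Dipole moment p = qd = (3.64×10⁻⁸ C)(0.00690 m) = 2.512×10⁻¹⁰ C·m.
The dipole potential is V = kp cosθ / r².
V = (8.99×10⁹)(2.512×10⁻¹⁰)·cos70° / (0.455)² = 3.731 V.

V ≈ 3.73 V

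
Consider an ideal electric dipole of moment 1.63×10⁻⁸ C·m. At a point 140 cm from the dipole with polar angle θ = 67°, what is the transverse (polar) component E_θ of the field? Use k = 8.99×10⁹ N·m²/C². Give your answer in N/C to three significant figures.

For a dipole, E_θ = (kp sinθ)/r³.
kp/r³ = (8.99×10⁹)(1.63×10⁻⁸)/(1.40)³ = 53.40 N/C.
E_θ = 53.40·sin67° = 49.16 N/C.

E_θ ≈ 49.2 N/C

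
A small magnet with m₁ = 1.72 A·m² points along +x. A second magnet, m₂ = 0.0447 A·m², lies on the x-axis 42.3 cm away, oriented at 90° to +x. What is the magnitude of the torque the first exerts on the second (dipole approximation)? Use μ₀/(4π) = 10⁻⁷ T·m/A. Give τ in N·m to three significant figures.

Dipole B is on the axis of dipole A, so B₁ there is axial: B₁ = (μ₀/4π)·2m₁/r³ along +x.
B₁ = 2(10⁻⁷)(1.72)/(0.423)³ = 4.545×10⁻⁶ T.
τ = m₂ B₁ sinθ.
τ = (0.0447)(4.545×10⁻⁶)·sin90° = 2.032×10⁻⁷ N·m.

τ ≈ 2.03×10⁻⁷ N·m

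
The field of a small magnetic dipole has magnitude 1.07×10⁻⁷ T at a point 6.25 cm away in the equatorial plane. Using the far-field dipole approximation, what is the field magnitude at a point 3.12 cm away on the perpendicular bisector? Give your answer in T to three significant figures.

Dipole fields scale as 1/r³ in the far field; the geometry is the same at both points.
B₂ = B₁ · (r₁/r₂)³ = 1.07×10⁻⁷ · (6.25/3.12)³.
(r₁/r₂)³ = (2.003)³ = 8.039.
B₂ ≈ 8.601×10⁻⁷ T.

B ≈ 8.60×10⁻⁷ T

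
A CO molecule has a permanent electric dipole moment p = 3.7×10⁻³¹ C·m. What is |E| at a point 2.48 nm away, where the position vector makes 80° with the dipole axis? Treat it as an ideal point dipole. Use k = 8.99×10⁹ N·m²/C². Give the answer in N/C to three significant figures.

E ≈ 2.28×10⁵ N/C

At angle θ the dipole field magnitude is E = (kp/r³)·√(1 + 3cos²θ).
kp/r³ = (8.99×10⁹)(3.70×10⁻³¹) / (2.48×10⁻⁹)³ = 2.181×10⁵ N/C.
√(1 + 3cos²80°) = √(1 + 3·0.0302) = √1.0905 ≈ 1.0443.
E ≈ 2.181×10⁵ × 1.044 = 2.277×10⁵ N/C.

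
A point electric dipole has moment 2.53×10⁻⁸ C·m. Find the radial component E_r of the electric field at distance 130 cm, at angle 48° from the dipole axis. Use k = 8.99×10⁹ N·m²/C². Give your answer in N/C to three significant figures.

E_r ≈ 139 N/C

For a dipole, E_r = (2kp cosθ)/r³.
kp/r³ = (8.99×10⁹)(2.53×10⁻⁸)/(1.30)³ = 103.5 N/C.
E_r = 2·103.5·cos48° = 138.5 N/C.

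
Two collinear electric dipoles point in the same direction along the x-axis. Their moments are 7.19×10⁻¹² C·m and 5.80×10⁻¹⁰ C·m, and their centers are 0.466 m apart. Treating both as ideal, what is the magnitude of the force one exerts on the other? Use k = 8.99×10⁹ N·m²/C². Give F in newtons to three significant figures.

F ≈ 4.77×10⁻⁹ N

On-axis field of dipole 1 at distance r: E = 2kp₁/r³. Force on dipole 2 is F = p₂·dE/dr (gradient along axis).
dE/dr = −6kp₁/r⁴, so |F| = 6kp₁p₂/r⁴ (attractive for aligned moments).
F = 6(8.99×10⁹)(7.19×10⁻¹²)(5.80×10⁻¹⁰)/(0.466)⁴ = 4.770×10⁻⁹ N.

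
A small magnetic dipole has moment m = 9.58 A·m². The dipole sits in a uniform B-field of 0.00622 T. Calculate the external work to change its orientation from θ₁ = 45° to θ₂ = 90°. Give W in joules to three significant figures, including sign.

W_ext = ΔU = −mB cosθ₂ + mB cosθ₁ = mB(cosθ₁ − cosθ₂).
W = (9.58)(0.00622)·(cos45° − cos90°) = (0.05959)·(+0.7071) = 0.04213 J.

W ≈ 0.0421 J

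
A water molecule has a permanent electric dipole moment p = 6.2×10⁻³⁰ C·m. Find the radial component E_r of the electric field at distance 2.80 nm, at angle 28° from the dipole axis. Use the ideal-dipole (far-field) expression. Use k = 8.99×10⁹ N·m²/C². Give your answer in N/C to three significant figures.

For a dipole, E_r = (2kp cosθ)/r³.
kp/r³ = (8.99×10⁹)(6.20×10⁻³⁰)/(2.80×10⁻⁹)³ = 2.539×10⁶ N/C.
E_r = 2·2.539×10⁶·cos28° = 4.484×10⁶ N/C.

E_r ≈ 4.48×10⁶ N/C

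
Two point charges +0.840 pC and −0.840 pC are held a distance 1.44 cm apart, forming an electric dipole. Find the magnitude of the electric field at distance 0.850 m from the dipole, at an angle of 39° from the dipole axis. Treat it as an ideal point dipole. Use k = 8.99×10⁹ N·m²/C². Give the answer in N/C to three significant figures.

Dipole moment p = qd = (8.40×10⁻¹³ C)(0.0144 m) = 1.21×10⁻¹⁴ C·m.
At angle θ the dipole field magnitude is E = (kp/r³)·√(1 + 3cos²θ).
kp/r³ = (8.99×10⁹)(1.21×10⁻¹⁴) / (0.850)³ = 1.771×10⁻⁴ N/C.
√(1 + 3cos²39°) = √(1 + 3·0.6040) = √2.8119 ≈ 1.6769.
E ≈ 1.771×10⁻⁴ × 1.677 = 2.970×10⁻⁴ N/C.

E ≈ 2.97×10⁻⁴ N/C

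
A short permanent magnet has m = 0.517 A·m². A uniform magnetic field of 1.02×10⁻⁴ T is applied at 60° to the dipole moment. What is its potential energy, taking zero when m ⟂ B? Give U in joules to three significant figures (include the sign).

U ≈ -2.64×10⁻⁵ J

U = −m·B = −mB cosθ.
U = −(0.517)(1.02×10⁻⁴)·cos60° = -2.637×10⁻⁵ J.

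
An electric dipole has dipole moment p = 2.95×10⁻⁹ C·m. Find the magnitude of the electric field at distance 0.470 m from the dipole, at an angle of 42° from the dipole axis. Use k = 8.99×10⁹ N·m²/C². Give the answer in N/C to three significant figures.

At angle θ the dipole field magnitude is E = (kp/r³)·√(1 + 3cos²θ).
kp/r³ = (8.99×10⁹)(2.95×10⁻⁹) / (0.470)³ = 255.4 N/C.
√(1 + 3cos²42°) = √(1 + 3·0.5523) = √2.6568 ≈ 1.6300.
E ≈ 255.4 × 1.630 = 416.4 N/C.

E ≈ 416 N/C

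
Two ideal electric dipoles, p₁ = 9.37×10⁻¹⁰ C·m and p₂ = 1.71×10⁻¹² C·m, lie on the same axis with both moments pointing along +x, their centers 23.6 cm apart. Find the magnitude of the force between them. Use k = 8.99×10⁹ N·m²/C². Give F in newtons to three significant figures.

F ≈ 2.79×10⁻⁸ N

On-axis field of dipole 1 at distance r: E = 2kp₁/r³. Force on dipole 2 is F = p₂·dE/dr (gradient along axis).
dE/dr = −6kp₁/r⁴, so |F| = 6kp₁p₂/r⁴ (attractive for aligned moments).
F = 6(8.99×10⁹)(9.37×10⁻¹⁰)(1.71×10⁻¹²)/(0.236)⁴ = 2.786×10⁻⁸ N.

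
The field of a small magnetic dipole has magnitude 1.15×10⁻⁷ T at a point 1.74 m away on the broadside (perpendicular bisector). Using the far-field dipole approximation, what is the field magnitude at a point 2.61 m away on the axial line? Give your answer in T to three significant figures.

B ≈ 6.81×10⁻⁸ T

Dipole fields scale as 1/r³ in the far field.
The axial field is twice the equatorial field at the same r, so the geometry factor is 2/1.
B₂ = B₁ · (2/1) · (r₁/r₂)³ = 1.15×10⁻⁷ · 2 · (1.74/2.61)³.
(r₁/r₂)³ = (0.6667)³ = 0.2963.
B₂ ≈ 6.815×10⁻⁸ T.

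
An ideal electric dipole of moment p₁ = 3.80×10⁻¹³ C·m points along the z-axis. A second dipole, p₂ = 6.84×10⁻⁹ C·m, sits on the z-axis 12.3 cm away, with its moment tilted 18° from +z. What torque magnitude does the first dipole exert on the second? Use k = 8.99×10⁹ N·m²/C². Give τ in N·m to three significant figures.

τ ≈ 7.76×10⁻⁹ N·m

The second dipole sits on the axis of the first, so the field there is axial: E₁ = 2kp₁/r³ along +z.
E₁ = 2(8.99×10⁹)(3.80×10⁻¹³)/(0.123)³ = 3.672 N/C.
Torque on the second dipole: τ = p₂ E₁ sinθ.
τ = (6.84×10⁻⁹)(3.672)·sin18° = 7.761×10⁻⁹ N·m.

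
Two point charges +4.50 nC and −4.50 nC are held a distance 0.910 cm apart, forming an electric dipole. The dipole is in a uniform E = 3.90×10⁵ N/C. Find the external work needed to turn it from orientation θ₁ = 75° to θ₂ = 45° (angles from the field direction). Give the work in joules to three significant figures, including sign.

W ≈ -7.16×10⁻⁶ J

Dipole moment p = qd = (4.50×10⁻⁹ C)(0.00910 m) = 4.095×10⁻¹¹ C·m.
W_ext = ΔU = U(θ₂) − U(θ₁) = −pE cosθ₂ − (−pE cosθ₁) = pE(cosθ₁ − cosθ₂).
W = (4.095×10⁻¹¹)(3.90×10⁵)·(cos75° − cos45°) = (1.597×10⁻⁵)·(-0.4483) = -7.159×10⁻⁶ J.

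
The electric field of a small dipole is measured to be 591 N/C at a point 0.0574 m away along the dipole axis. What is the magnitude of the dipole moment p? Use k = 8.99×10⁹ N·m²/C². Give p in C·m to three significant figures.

On axis E = 2kp/r³, so p = Er³/(2k).
p = (591)·(0.0574)³ / (2·8.99×10⁹) = 6.216×10⁻¹² C·m.

p ≈ 6.22×10⁻¹² C·m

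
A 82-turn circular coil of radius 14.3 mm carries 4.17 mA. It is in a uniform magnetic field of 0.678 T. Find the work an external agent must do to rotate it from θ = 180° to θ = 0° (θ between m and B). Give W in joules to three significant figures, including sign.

m = NIA = NIπa² = 82·(0.00417)·π·(0.0143)² = 2.197×10⁻⁴ A·m².
W_ext = ΔU = −mB cosθ₂ + mB cosθ₁ = mB(cosθ₁ − cosθ₂).
W = (2.197×10⁻⁴)(0.678)·(cos180° − cos0°) = (1.490×10⁻⁴)·(-2.0000) = -2.979×10⁻⁴ J.

W ≈ -2.98×10⁻⁴ J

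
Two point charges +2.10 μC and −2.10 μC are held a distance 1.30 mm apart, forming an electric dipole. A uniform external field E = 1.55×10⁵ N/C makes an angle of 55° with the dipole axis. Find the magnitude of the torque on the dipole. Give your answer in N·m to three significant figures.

τ ≈ 3.47×10⁻⁴ N·m

Dipole moment p = qd = (2.10×10⁻⁶ C)(0.00130 m) = 2.73×10⁻⁹ C·m.
Torque on an electric dipole: τ = pE sinθ.
τ = (2.73×10⁻⁹)(1.55×10⁵)·sin55° = 3.466×10⁻⁴ N·m.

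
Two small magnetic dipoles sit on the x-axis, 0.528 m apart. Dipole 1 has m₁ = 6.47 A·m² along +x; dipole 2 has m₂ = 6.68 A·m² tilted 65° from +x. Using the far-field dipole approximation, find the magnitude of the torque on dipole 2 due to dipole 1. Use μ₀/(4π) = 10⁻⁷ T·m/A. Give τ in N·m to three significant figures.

τ ≈ 5.32×10⁻⁵ N·m

Dipole B is on the axis of dipole A, so B₁ there is axial: B₁ = (μ₀/4π)·2m₁/r³ along +x.
B₁ = 2(10⁻⁷)(6.47)/(0.528)³ = 8.791×10⁻⁶ T.
τ = m₂ B₁ sinθ.
τ = (6.68)(8.791×10⁻⁶)·sin65° = 5.322×10⁻⁵ N·m.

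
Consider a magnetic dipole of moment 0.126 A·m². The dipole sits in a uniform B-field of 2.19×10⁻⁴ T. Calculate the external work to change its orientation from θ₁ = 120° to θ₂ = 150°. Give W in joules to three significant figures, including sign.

W_ext = ΔU = −mB cosθ₂ + mB cosθ₁ = mB(cosθ₁ − cosθ₂).
W = (0.126)(2.19×10⁻⁴)·(cos120° − cos150°) = (2.759×10⁻⁵)·(+0.3660) = 1.010×10⁻⁵ J.

W ≈ 1.01×10⁻⁵ J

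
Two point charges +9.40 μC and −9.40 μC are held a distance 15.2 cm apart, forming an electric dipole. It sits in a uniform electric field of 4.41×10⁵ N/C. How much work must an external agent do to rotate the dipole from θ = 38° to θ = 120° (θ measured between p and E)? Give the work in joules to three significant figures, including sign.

W ≈ 0.812 J

Dipole moment p = qd = (9.40×10⁻⁶ C)(0.152 m) = 1.429×10⁻⁶ C·m.
W_ext = ΔU = U(θ₂) − U(θ₁) = −pE cosθ₂ − (−pE cosθ₁) = pE(cosθ₁ − cosθ₂).
W = (1.429×10⁻⁶)(4.41×10⁵)·(cos38° − cos120°) = (0.6302)·(+1.2880) = 0.8117 J.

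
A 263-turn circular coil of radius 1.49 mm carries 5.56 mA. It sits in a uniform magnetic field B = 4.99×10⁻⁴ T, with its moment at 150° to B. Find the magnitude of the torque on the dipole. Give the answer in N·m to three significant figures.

τ ≈ 2.54×10⁻⁹ N·m

m = NIA = NIπa² = 263·(0.00556)·π·(0.00149)² = 1.02×10⁻⁵ A·m².
Torque on a magnetic dipole: τ = mB sinθ.
τ = (1.02×10⁻⁵)(4.99×10⁻⁴)·sin150° = 2.545×10⁻⁹ N·m.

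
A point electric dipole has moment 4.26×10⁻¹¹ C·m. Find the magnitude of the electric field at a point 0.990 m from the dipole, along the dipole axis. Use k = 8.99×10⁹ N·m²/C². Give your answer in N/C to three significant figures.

On the dipole axis E = 2kp/r³.
E = 2·(8.99×10⁹)(4.26×10⁻¹¹) / (0.990)³ = 0.7894 N/C.

E ≈ 0.789 N/C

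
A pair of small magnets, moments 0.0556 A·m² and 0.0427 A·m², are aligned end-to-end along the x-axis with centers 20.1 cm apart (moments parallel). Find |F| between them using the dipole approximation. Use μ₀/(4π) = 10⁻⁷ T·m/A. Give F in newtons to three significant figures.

On-axis B of dipole 1: B = (μ₀/4π)·2m₁/r³. Force on dipole 2: F = m₂·dB/dr.
dB/dr = −(μ₀/4π)·6m₁/r⁴, so |F| = (μ₀/4π)·6m₁m₂/r⁴.
F = 6(10⁻⁷)(0.0556)(0.0427)/(0.201)⁴ = 8.727×10⁻⁷ N.

F ≈ 8.73×10⁻⁷ N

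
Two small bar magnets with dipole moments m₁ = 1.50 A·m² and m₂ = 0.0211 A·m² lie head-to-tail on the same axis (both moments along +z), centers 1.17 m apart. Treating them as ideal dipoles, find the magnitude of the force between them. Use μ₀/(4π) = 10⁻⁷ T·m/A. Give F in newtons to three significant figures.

F ≈ 1.01×10⁻⁸ N

On-axis B of dipole 1: B = (μ₀/4π)·2m₁/r³. Force on dipole 2: F = m₂·dB/dr.
dB/dr = −(μ₀/4π)·6m₁/r⁴, so |F| = (μ₀/4π)·6m₁m₂/r⁴.
F = 6(10⁻⁷)(1.50)(0.0211)/(1.17)⁴ = 1.013×10⁻⁸ N.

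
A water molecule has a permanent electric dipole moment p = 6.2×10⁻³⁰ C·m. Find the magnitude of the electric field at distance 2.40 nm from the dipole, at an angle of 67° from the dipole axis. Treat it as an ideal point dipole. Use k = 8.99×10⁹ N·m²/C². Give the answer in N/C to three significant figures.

At angle θ the dipole field magnitude is E = (kp/r³)·√(1 + 3cos²θ).
kp/r³ = (8.99×10⁹)(6.20×10⁻³⁰) / (2.40×10⁻⁹)³ = 4.032×10⁶ N/C.
√(1 + 3cos²67°) = √(1 + 3·0.1527) = √1.4580 ≈ 1.2075.
E ≈ 4.032×10⁶ × 1.207 = 4.869×10⁶ N/C.

E ≈ 4.87×10⁶ N/C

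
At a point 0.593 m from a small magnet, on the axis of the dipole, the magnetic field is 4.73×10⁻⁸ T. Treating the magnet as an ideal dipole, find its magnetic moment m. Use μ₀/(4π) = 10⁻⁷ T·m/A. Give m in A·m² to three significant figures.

On axis B = (μ₀/4π)·2m/r³, so m = Br³·4π/(μ₀·2).
m = (4.73×10⁻⁸)·(0.593)³ / (2·10⁻⁷) = 0.04932 A·m².

m ≈ 0.0493 A·m²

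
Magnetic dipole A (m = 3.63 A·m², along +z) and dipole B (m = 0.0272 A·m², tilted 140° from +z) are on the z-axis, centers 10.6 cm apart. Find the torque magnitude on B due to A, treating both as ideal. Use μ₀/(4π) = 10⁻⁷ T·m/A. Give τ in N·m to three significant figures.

Dipole B is on the axis of dipole A, so B₁ there is axial: B₁ = (μ₀/4π)·2m₁/r³ along +z.
B₁ = 2(10⁻⁷)(3.63)/(0.106)³ = 6.096×10⁻⁴ T.
τ = m₂ B₁ sinθ.
τ = (0.0272)(6.096×10⁻⁴)·sin140° = 1.066×10⁻⁵ N·m.

τ ≈ 1.07×10⁻⁵ N·m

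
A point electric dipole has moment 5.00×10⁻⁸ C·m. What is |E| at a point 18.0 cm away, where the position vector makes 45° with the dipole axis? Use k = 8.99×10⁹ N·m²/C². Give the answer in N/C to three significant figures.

E ≈ 1.22×10⁵ N/C

At angle θ the dipole field magnitude is E = (kp/r³)·√(1 + 3cos²θ).
kp/r³ = (8.99×10⁹)(5.00×10⁻⁸) / (0.180)³ = 7.707×10⁴ N/C.
√(1 + 3cos²45°) = √(1 + 3·0.5000) = √2.5000 ≈ 1.5811.
E ≈ 7.707×10⁴ × 1.581 = 1.219×10⁵ N/C.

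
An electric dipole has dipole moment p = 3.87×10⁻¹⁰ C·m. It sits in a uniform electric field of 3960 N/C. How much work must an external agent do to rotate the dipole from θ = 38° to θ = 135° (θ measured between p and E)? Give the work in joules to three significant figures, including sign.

W ≈ 2.29×10⁻⁶ J

W_ext = ΔU = U(θ₂) − U(θ₁) = −pE cosθ₂ − (−pE cosθ₁) = pE(cosθ₁ − cosθ₂).
W = (3.87×10⁻¹⁰)(3960)·(cos38° − cos135°) = (1.533×10⁻⁶)·(+1.4951) = 2.291×10⁻⁶ J.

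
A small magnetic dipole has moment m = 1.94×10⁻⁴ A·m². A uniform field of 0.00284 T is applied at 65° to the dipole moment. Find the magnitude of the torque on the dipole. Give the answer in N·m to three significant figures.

Torque on a magnetic dipole: τ = mB sinθ.
τ = (1.94×10⁻⁴)(0.00284)·sin65° = 4.993×10⁻⁷ N·m.

τ ≈ 4.99×10⁻⁷ N·m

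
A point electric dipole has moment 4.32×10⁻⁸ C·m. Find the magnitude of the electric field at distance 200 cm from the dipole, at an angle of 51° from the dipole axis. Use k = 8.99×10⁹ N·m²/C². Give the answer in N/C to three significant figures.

At angle θ the dipole field magnitude is E = (kp/r³)·√(1 + 3cos²θ).
kp/r³ = (8.99×10⁹)(4.32×10⁻⁸) / (2.00)³ = 48.55 N/C.
√(1 + 3cos²51°) = √(1 + 3·0.3960) = √2.1881 ≈ 1.4792.
E ≈ 48.55 × 1.479 = 71.81 N/C.

E ≈ 71.8 N/C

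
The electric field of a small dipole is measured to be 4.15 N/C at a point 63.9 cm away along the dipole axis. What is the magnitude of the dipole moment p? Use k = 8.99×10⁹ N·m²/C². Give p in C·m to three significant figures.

p ≈ 6.02×10⁻¹¹ C·m

On axis E = 2kp/r³, so p = Er³/(2k).
p = (4.15)·(0.639)³ / (2·8.99×10⁹) = 6.022×10⁻¹¹ C·m.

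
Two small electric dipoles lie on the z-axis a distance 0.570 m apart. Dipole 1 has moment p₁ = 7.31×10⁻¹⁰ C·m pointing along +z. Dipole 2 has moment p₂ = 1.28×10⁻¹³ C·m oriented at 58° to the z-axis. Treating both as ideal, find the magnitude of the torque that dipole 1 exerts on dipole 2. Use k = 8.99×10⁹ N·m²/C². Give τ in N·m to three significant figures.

τ ≈ 7.70×10⁻¹² N·m

The second dipole sits on the axis of the first, so the field there is axial: E₁ = 2kp₁/r³ along +z.
E₁ = 2(8.99×10⁹)(7.31×10⁻¹⁰)/(0.570)³ = 70.97 N/C.
Torque on the second dipole: τ = p₂ E₁ sinθ.
τ = (1.28×10⁻¹³)(70.97)·sin58° = 7.704×10⁻¹² N·m.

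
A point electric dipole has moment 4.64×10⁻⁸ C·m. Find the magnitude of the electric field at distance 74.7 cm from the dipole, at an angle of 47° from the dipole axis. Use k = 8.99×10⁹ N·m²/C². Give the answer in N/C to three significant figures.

E ≈ 1550 N/C

At angle θ the dipole field magnitude is E = (kp/r³)·√(1 + 3cos²θ).
kp/r³ = (8.99×10⁹)(4.64×10⁻⁸) / (0.747)³ = 1001 N/C.
√(1 + 3cos²47°) = √(1 + 3·0.4651) = √2.3954 ≈ 1.5477.
E ≈ 1001 × 1.548 = 1549 N/C.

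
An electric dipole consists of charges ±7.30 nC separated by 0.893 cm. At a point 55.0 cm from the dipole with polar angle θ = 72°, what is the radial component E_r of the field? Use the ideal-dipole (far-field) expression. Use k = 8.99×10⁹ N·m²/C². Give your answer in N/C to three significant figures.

E_r ≈ 2.18 N/C

Dipole moment p = qd = (7.30×10⁻⁹ C)(0.00893 m) = 6.519×10⁻¹¹ C·m.
For a dipole, E_r = (2kp cosθ)/r³.
kp/r³ = (8.99×10⁹)(6.519×10⁻¹¹)/(0.550)³ = 3.523 N/C.
E_r = 2·3.523·cos72° = 2.177 N/C.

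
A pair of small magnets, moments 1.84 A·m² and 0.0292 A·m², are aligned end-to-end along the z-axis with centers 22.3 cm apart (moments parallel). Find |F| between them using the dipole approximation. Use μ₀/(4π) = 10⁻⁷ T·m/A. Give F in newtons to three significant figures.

On-axis B of dipole 1: B = (μ₀/4π)·2m₁/r³. Force on dipole 2: F = m₂·dB/dr.
dB/dr = −(μ₀/4π)·6m₁/r⁴, so |F| = (μ₀/4π)·6m₁m₂/r⁴.
F = 6(10⁻⁷)(1.84)(0.0292)/(0.223)⁴ = 1.304×10⁻⁵ N.

F ≈ 1.30×10⁻⁵ N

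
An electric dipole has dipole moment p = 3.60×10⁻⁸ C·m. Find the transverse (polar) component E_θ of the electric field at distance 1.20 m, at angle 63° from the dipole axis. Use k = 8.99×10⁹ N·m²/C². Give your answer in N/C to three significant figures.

For a dipole, E_θ = (kp sinθ)/r³.
kp/r³ = (8.99×10⁹)(3.60×10⁻⁸)/(1.20)³ = 187.3 N/C.
E_θ = 187.3·sin63° = 166.9 N/C.

E_θ ≈ 167 N/C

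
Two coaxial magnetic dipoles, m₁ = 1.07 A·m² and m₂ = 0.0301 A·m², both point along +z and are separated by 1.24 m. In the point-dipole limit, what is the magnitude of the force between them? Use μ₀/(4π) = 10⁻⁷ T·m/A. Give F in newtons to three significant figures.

On-axis B of dipole 1: B = (μ₀/4π)·2m₁/r³. Force on dipole 2: F = m₂·dB/dr.
dB/dr = −(μ₀/4π)·6m₁/r⁴, so |F| = (μ₀/4π)·6m₁m₂/r⁴.
F = 6(10⁻⁷)(1.07)(0.0301)/(1.24)⁴ = 8.174×10⁻⁹ N.

F ≈ 8.17×10⁻⁹ N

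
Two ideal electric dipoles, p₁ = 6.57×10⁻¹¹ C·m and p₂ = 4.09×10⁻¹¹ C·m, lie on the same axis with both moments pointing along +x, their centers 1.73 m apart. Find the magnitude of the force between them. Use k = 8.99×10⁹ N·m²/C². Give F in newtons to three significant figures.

F ≈ 1.62×10⁻¹¹ N

On-axis field of dipole 1 at distance r: E = 2kp₁/r³. Force on dipole 2 is F = p₂·dE/dr (gradient along axis).
dE/dr = −6kp₁/r⁴, so |F| = 6kp₁p₂/r⁴ (attractive for aligned moments).
F = 6(8.99×10⁹)(6.57×10⁻¹¹)(4.09×10⁻¹¹)/(1.73)⁴ = 1.618×10⁻¹¹ N.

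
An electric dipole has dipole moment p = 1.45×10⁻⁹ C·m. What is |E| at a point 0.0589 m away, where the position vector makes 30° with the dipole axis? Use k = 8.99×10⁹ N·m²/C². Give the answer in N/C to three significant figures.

At angle θ the dipole field magnitude is E = (kp/r³)·√(1 + 3cos²θ).
kp/r³ = (8.99×10⁹)(1.45×10⁻⁹) / (0.0589)³ = 6.379×10⁴ N/C.
√(1 + 3cos²30°) = √(1 + 3·0.7500) = √3.2500 ≈ 1.8028.
E ≈ 6.379×10⁴ × 1.803 = 1.150×10⁵ N/C.

E ≈ 1.15×10⁵ N/C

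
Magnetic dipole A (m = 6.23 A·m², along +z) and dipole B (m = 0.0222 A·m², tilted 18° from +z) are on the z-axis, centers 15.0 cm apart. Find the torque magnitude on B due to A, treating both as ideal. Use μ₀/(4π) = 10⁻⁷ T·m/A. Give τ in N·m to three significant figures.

τ ≈ 2.53×10⁻⁶ N·m

Dipole B is on the axis of dipole A, so B₁ there is axial: B₁ = (μ₀/4π)·2m₁/r³ along +z.
B₁ = 2(10⁻⁷)(6.23)/(0.150)³ = 3.692×10⁻⁴ T.
τ = m₂ B₁ sinθ.
τ = (0.0222)(3.692×10⁻⁴)·sin18° = 2.533×10⁻⁶ N·m.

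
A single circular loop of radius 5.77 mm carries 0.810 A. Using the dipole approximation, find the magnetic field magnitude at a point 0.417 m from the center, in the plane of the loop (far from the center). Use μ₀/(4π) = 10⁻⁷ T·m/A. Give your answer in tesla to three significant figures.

Magnetic moment m = IA = Iπa² = (0.810)·π·(0.00577)² = 8.472×10⁻⁵ A·m².
In the equatorial plane B = (μ₀/4π)·m/r³ (half the axial value).
B = (10⁻⁷)·(8.472×10⁻⁵) / (0.417)³ = 1.168×10⁻¹⁰ T.

B ≈ 1.17×10⁻¹⁰ T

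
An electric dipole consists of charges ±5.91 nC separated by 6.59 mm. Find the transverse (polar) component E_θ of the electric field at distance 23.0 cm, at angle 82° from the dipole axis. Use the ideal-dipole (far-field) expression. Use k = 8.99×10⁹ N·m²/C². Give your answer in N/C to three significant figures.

E_θ ≈ 28.5 N/C

Dipole moment p = qd = (5.91×10⁻⁹ C)(0.00659 m) = 3.895×10⁻¹¹ C·m.
For a dipole, E_θ = (kp sinθ)/r³.
kp/r³ = (8.99×10⁹)(3.895×10⁻¹¹)/(0.230)³ = 28.78 N/C.
E_θ = 28.78·sin82° = 28.50 N/C.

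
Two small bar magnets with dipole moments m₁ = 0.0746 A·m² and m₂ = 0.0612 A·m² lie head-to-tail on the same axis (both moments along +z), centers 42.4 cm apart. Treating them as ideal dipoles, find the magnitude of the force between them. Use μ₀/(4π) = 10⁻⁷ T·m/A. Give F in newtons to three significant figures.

On-axis B of dipole 1: B = (μ₀/4π)·2m₁/r³. Force on dipole 2: F = m₂·dB/dr.
dB/dr = −(μ₀/4π)·6m₁/r⁴, so |F| = (μ₀/4π)·6m₁m₂/r⁴.
F = 6(10⁻⁷)(0.0746)(0.0612)/(0.424)⁴ = 8.476×10⁻⁸ N.

F ≈ 8.48×10⁻⁸ N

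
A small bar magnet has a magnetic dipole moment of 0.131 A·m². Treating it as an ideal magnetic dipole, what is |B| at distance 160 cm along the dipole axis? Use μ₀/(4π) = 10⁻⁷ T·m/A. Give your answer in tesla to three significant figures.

On axis B = (μ₀/4π)·2m/r³.
B = 2·(10⁻⁷)·(0.131) / (1.60)³ = 6.396×10⁻⁹ T.

B ≈ 6.40×10⁻⁹ T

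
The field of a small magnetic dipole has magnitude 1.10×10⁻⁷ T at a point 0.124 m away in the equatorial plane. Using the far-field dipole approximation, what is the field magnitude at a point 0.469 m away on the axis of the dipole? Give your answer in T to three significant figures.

B ≈ 4.07×10⁻⁹ T

Dipole fields scale as 1/r³ in the far field.
The axial field is twice the equatorial field at the same r, so the geometry factor is 2/1.
B₂ = B₁ · (2/1) · (r₁/r₂)³ = 1.10×10⁻⁷ · 2 · (0.124/0.469)³.
(r₁/r₂)³ = (0.2644)³ = 0.01848.
B₂ ≈ 4.066×10⁻⁹ T.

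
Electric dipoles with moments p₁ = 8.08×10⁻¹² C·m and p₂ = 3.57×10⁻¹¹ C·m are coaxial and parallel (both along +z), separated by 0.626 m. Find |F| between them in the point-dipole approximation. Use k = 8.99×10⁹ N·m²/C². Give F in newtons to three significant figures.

F ≈ 1.01×10⁻¹⁰ N

On-axis field of dipole 1 at distance r: E = 2kp₁/r³. Force on dipole 2 is F = p₂·dE/dr (gradient along axis).
dE/dr = −6kp₁/r⁴, so |F| = 6kp₁p₂/r⁴ (attractive for aligned moments).
F = 6(8.99×10⁹)(8.08×10⁻¹²)(3.57×10⁻¹¹)/(0.626)⁴ = 1.013×10⁻¹⁰ N.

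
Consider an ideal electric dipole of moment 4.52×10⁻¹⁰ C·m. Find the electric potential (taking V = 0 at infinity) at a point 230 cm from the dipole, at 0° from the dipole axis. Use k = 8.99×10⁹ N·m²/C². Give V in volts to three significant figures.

V ≈ 0.768 V

The dipole potential is V = kp cosθ / r².
V = (8.99×10⁹)(4.52×10⁻¹⁰)·cos0° / (2.30)² = 0.7681 V.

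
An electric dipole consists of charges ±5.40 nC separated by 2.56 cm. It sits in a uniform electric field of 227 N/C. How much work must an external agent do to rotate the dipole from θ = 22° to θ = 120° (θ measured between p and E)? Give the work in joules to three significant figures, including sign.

W ≈ 4.48×10⁻⁸ J

Dipole moment p = qd = (5.40×10⁻⁹ C)(0.0256 m) = 1.382×10⁻¹⁰ C·m.
W_ext = ΔU = U(θ₂) − U(θ₁) = −pE cosθ₂ − (−pE cosθ₁) = pE(cosθ₁ − cosθ₂).
W = (1.382×10⁻¹⁰)(227)·(cos22° − cos120°) = (3.137×10⁻⁸)·(+1.4272) = 4.477×10⁻⁸ J.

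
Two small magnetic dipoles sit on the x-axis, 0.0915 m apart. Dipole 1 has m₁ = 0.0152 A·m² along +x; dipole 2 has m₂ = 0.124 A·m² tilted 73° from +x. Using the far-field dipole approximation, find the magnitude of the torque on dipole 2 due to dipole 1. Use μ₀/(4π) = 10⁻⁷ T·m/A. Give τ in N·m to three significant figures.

τ ≈ 4.71×10⁻⁷ N·m

Dipole B is on the axis of dipole A, so B₁ there is axial: B₁ = (μ₀/4π)·2m₁/r³ along +x.
B₁ = 2(10⁻⁷)(0.0152)/(0.0915)³ = 3.968×10⁻⁶ T.
τ = m₂ B₁ sinθ.
τ = (0.124)(3.968×10⁻⁶)·sin73° = 4.706×10⁻⁷ N·m.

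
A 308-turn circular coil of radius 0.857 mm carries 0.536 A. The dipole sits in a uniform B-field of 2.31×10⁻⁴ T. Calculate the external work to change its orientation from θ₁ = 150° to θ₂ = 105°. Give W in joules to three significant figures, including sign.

W ≈ -5.34×10⁻⁸ J

m = NIA = NIπa² = 308·(0.536)·π·(8.57×10⁻⁴)² = 3.809×10⁻⁴ A·m².
W_ext = ΔU = −mB cosθ₂ + mB cosθ₁ = mB(cosθ₁ − cosθ₂).
W = (3.809×10⁻⁴)(2.31×10⁻⁴)·(cos150° − cos105°) = (8.799×10⁻⁸)·(-0.6072) = -5.343×10⁻⁸ J.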